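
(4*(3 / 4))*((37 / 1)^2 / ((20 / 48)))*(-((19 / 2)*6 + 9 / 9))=-571694.40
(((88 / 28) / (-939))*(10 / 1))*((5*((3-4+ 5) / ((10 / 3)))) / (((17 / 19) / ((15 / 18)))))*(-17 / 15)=4180 / 19719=0.21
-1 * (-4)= 4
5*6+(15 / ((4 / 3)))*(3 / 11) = 1455 / 44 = 33.07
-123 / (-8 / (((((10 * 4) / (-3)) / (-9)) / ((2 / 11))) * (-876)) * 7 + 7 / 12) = -5926140 / 28483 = -208.06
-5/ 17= -0.29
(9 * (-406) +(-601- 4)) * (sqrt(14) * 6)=-25554 * sqrt(14)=-95614.31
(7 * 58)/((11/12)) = 4872/11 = 442.91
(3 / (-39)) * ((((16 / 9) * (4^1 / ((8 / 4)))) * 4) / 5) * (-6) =256 / 195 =1.31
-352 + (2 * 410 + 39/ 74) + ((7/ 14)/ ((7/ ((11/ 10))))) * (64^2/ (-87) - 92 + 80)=20905441/ 45066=463.88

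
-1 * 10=-10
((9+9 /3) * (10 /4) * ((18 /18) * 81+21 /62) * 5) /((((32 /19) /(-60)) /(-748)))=20157501375 /62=325120989.92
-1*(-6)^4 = -1296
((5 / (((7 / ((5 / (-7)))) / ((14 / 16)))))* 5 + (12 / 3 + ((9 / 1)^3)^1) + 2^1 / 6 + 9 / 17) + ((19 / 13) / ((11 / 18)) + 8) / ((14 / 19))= 304563527 / 408408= 745.73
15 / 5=3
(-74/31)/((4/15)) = -555/62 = -8.95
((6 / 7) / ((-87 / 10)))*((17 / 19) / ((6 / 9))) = -510 / 3857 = -0.13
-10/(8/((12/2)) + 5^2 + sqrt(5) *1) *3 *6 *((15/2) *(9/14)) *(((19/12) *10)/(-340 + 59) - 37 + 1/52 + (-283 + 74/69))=22048377922575/2082326896 - 837280174275 *sqrt(5)/2082326896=9689.24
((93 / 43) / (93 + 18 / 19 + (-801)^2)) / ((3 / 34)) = 10013 / 262132386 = 0.00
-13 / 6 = -2.17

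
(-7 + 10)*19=57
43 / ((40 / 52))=559 / 10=55.90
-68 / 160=-17 / 40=-0.42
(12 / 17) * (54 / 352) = 81 / 748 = 0.11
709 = 709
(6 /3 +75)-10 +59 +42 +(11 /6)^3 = 174.16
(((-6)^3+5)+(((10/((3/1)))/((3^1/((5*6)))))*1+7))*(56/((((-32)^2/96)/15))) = -13440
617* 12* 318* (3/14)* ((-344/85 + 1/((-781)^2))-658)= -121225683664821132/362926795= -334022412.60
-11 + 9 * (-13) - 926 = -1054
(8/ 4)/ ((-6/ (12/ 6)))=-2/ 3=-0.67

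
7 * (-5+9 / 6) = -49 / 2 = -24.50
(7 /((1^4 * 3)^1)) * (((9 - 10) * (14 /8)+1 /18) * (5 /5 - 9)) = 854 /27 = 31.63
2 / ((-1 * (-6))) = 1 / 3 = 0.33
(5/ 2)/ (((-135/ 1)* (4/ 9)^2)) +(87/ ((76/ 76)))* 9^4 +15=18266301/ 32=570821.91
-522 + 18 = -504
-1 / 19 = -0.05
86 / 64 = 43 / 32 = 1.34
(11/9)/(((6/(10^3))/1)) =203.70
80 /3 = 26.67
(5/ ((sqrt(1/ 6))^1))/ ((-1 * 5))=-sqrt(6)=-2.45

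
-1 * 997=-997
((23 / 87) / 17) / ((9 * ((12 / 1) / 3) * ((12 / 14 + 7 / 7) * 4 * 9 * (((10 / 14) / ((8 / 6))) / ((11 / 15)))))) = 12397 / 1401648300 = 0.00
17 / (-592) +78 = 46159 / 592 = 77.97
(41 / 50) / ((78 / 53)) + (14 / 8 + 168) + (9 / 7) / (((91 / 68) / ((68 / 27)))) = 16504051 / 95550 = 172.73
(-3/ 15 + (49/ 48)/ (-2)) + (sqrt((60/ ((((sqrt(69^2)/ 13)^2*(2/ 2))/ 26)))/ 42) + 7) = 26*sqrt(455)/ 483 + 3019/ 480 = 7.44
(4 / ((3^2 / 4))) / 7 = 16 / 63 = 0.25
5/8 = 0.62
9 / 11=0.82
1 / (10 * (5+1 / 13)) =13 / 660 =0.02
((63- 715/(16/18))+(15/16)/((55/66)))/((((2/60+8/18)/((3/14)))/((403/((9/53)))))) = -135522855/172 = -787923.58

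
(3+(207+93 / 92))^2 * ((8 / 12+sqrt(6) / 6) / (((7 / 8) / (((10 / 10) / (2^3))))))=125621523 * sqrt(6) / 118496+125621523 / 29624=6837.32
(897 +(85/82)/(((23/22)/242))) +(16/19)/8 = 20372565/17917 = 1137.05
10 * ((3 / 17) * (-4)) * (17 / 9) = -40 / 3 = -13.33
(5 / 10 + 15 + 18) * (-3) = -100.50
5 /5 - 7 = -6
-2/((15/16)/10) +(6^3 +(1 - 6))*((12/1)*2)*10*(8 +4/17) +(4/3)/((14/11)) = 49624786/119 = 417015.01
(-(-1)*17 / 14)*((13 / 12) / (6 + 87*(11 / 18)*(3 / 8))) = 442 / 8715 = 0.05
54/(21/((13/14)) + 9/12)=104/45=2.31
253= 253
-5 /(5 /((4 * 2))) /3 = -8 /3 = -2.67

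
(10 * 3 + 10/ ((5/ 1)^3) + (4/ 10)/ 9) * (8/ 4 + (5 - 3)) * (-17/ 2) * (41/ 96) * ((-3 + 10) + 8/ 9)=-167711443/ 48600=-3450.85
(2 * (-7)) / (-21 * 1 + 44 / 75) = 0.69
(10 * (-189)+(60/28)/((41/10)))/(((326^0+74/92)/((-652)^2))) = -10604168267520/23821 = -445160499.87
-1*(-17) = 17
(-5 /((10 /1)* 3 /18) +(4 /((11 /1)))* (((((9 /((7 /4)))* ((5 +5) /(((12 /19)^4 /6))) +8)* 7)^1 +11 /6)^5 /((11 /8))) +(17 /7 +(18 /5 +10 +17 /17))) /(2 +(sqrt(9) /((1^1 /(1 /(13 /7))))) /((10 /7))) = 224676954528998065491070165609 /5648039936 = 39779632770818649093.04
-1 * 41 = -41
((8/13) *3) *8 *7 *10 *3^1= 40320/13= 3101.54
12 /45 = 4 /15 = 0.27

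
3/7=0.43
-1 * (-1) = 1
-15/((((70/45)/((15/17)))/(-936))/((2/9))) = 210600/119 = 1769.75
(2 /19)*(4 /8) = 1 /19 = 0.05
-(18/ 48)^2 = -9/ 64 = -0.14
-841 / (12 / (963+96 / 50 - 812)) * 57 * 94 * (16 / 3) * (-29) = 666100466168 / 75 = 8881339548.91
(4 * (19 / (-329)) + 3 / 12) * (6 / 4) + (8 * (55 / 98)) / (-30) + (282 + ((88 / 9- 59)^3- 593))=-1605930066395 / 13431096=-119568.06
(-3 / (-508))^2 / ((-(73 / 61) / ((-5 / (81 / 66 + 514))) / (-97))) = -585783 / 21353634712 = -0.00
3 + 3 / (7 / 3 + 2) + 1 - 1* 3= 22 / 13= 1.69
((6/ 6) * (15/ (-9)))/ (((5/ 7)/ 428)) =-998.67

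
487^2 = 237169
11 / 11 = 1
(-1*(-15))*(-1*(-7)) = 105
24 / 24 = 1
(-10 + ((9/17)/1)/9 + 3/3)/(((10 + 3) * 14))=-76/1547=-0.05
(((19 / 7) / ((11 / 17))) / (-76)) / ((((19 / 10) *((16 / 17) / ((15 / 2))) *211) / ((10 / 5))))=-21675 / 9878176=-0.00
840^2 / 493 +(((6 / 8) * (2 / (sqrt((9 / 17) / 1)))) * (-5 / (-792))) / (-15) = 705600 / 493 -sqrt(17) / 4752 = 1431.24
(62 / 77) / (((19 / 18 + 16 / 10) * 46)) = 2790 / 423269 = 0.01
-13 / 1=-13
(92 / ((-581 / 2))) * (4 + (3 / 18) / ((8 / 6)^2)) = -3013 / 2324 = -1.30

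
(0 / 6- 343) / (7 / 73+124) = -25039 / 9059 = -2.76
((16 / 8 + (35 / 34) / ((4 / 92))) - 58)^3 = -1327373299 / 39304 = -33771.96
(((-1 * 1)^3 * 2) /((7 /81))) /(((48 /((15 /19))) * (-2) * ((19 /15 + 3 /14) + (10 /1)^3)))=6075 /31967272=0.00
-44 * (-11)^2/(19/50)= -266200/19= -14010.53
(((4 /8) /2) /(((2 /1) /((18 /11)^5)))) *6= 1417176 /161051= 8.80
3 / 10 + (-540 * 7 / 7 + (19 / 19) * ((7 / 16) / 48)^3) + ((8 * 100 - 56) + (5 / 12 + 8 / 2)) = 208.72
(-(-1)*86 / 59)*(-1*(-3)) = 258 / 59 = 4.37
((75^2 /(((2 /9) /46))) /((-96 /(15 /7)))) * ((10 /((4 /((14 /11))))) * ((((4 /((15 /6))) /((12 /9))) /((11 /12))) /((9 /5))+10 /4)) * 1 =-2066765625 /7744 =-266886.06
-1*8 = -8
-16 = -16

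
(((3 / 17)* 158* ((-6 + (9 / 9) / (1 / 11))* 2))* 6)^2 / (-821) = -808833600 / 237269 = -3408.93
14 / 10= 7 / 5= 1.40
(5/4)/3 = 5/12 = 0.42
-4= -4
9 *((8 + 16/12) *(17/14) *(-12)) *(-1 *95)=116280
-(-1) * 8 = 8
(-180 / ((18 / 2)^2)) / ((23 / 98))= -1960 / 207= -9.47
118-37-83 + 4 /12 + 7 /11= -34 /33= -1.03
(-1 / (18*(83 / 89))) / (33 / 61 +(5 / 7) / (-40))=-152012 / 1334889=-0.11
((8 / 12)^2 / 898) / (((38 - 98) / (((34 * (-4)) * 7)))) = 476 / 60615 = 0.01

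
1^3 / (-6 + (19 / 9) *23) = 9 / 383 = 0.02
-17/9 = -1.89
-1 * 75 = -75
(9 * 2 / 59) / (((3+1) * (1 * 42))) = 3 / 1652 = 0.00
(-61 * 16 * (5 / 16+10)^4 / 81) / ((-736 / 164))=22885713125 / 753664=30365.94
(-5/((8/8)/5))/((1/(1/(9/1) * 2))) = -50/9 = -5.56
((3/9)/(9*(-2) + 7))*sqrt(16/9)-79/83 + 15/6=24779/16434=1.51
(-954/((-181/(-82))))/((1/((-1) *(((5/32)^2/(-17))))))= -488925/787712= -0.62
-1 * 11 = -11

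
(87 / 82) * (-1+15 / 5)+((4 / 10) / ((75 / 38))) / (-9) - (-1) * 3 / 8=2739197 / 1107000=2.47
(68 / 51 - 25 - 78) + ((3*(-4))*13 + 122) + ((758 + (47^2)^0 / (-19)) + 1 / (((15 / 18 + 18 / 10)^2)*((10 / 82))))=221788930 / 355737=623.46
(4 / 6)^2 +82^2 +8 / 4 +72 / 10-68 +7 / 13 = 3899717 / 585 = 6666.18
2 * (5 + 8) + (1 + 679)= 706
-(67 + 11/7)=-480/7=-68.57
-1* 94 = -94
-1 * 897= -897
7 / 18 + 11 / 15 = 101 / 90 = 1.12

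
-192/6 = -32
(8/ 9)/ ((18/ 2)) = 8/ 81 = 0.10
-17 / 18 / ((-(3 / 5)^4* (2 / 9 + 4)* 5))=2125 / 6156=0.35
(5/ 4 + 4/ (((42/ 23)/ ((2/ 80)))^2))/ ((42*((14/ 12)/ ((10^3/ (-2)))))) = -4412645/ 345744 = -12.76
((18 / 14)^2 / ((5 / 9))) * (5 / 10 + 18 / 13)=729 / 130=5.61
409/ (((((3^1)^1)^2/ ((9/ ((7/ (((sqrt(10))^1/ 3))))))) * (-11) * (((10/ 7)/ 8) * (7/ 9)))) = -4908 * sqrt(10)/ 385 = -40.31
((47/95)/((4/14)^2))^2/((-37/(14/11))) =-37126663/29385400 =-1.26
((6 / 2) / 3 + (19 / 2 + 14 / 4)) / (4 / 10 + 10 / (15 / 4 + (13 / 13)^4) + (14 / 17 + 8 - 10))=10.54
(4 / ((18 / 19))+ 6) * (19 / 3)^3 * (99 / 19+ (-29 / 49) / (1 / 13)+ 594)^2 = 530120667021392 / 583443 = 908607468.12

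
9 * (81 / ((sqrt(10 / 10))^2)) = 729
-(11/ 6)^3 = -1331/ 216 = -6.16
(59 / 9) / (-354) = -1 / 54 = -0.02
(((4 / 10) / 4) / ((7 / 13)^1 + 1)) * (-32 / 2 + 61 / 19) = -3159 / 3800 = -0.83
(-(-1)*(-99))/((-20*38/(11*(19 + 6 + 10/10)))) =14157/380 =37.26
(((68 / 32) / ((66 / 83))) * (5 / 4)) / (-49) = -7055 / 103488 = -0.07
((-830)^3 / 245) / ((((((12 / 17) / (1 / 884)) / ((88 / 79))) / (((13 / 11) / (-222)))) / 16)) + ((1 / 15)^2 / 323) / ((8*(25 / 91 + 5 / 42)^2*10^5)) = 34148663464910674565083 / 96231410470125000000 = 354.86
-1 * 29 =-29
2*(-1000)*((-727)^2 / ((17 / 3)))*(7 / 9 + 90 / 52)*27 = -2792218707000 / 221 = -12634473787.33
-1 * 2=-2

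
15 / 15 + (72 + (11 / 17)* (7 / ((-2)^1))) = 2405 / 34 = 70.74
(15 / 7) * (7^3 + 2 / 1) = 5175 / 7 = 739.29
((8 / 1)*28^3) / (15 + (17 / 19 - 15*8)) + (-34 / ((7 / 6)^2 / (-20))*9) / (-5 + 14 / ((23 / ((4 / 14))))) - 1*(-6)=-4684503514 / 1793057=-2612.58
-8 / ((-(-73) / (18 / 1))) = -144 / 73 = -1.97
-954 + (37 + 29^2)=-76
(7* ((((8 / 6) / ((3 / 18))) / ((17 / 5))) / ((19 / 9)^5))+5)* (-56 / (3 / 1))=-12712119560 / 126281049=-100.67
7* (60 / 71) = 420 / 71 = 5.92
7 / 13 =0.54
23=23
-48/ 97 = -0.49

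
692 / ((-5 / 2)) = -1384 / 5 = -276.80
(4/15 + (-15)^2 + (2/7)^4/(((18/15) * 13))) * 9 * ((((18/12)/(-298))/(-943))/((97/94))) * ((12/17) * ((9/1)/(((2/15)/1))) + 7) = 41445807836409/72319285901590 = 0.57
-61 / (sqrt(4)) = -30.50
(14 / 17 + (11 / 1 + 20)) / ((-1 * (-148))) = 541 / 2516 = 0.22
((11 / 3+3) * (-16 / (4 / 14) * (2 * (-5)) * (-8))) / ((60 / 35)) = -156800 / 9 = -17422.22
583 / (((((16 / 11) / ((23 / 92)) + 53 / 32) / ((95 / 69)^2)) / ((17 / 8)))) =3935658100 / 12526191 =314.19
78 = 78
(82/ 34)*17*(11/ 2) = 451/ 2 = 225.50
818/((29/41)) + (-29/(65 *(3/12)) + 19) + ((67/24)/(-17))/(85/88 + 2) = 1015453334/865215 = 1173.64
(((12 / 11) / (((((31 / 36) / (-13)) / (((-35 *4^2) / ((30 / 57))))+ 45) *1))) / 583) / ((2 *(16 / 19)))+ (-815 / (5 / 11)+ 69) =-247741687122544 / 143701676723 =-1724.00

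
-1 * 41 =-41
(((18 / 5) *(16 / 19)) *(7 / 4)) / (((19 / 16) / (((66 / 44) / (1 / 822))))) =9942912 / 1805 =5508.54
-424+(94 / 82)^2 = -710535 / 1681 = -422.69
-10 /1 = -10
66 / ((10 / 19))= 627 / 5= 125.40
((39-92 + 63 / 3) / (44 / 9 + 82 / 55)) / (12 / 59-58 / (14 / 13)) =3270960 / 34989061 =0.09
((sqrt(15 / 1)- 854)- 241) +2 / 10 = -5474 / 5 +sqrt(15) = -1090.93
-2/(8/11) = -11/4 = -2.75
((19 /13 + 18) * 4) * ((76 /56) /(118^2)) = 4807 /633542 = 0.01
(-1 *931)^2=866761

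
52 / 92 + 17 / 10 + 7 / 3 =4.60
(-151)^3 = -3442951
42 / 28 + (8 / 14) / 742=7795 / 5194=1.50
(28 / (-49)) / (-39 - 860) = 0.00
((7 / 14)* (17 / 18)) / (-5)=-17 / 180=-0.09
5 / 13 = 0.38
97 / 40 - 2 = 17 / 40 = 0.42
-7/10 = -0.70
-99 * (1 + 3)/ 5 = -396/ 5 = -79.20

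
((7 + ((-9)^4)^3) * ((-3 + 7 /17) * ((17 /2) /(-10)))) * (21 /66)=988503377708 /5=197700675541.60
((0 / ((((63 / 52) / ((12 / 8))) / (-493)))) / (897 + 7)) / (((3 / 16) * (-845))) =0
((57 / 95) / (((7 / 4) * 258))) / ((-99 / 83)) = -166 / 148995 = -0.00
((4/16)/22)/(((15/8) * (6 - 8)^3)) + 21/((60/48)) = 4435/264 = 16.80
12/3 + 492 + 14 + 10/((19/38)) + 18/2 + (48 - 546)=41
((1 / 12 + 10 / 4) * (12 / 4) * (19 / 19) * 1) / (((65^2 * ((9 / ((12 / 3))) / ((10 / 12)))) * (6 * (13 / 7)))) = 217 / 3559140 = 0.00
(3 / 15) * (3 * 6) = 18 / 5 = 3.60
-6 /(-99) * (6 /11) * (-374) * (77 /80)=-119 /10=-11.90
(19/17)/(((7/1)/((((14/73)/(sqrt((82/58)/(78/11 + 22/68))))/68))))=19*sqrt(1233114278)/647002796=0.00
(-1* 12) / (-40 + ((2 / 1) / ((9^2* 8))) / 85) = 330480 / 1101599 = 0.30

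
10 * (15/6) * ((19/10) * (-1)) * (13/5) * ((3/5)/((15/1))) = -247/50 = -4.94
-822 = -822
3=3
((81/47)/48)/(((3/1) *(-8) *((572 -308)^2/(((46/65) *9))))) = -207/1514106880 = -0.00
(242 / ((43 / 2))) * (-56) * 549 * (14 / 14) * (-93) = 1383848928 / 43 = 32182533.21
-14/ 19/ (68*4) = -7/ 2584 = -0.00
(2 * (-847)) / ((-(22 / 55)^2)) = 21175 / 2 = 10587.50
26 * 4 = 104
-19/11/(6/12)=-38/11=-3.45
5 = 5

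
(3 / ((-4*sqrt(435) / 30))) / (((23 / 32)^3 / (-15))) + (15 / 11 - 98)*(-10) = 737280*sqrt(435) / 352843 + 10630 / 11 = 1009.94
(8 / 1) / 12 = 2 / 3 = 0.67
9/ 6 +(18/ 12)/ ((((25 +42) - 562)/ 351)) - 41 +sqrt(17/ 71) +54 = sqrt(1207)/ 71 +739/ 55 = 13.93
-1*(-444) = 444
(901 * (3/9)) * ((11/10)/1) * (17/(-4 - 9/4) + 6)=406351/375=1083.60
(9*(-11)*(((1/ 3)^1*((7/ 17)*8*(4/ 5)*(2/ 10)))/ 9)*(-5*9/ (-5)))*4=-29568/ 425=-69.57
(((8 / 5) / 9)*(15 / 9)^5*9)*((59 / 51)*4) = 1180000 / 12393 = 95.22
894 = 894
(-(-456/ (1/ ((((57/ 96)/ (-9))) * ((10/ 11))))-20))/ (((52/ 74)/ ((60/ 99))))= -89725/ 14157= -6.34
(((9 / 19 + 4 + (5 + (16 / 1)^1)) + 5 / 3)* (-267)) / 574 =-19669 / 1558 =-12.62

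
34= 34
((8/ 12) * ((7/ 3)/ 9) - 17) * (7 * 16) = -152656/ 81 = -1884.64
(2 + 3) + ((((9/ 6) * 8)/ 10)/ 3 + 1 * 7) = 62/ 5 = 12.40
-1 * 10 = -10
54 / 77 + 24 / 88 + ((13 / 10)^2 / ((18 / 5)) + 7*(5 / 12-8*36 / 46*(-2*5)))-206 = 150860089 / 637560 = 236.62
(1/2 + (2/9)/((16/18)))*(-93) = -279/4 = -69.75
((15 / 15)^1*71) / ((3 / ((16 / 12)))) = 284 / 9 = 31.56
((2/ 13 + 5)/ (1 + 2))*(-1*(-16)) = 1072/ 39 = 27.49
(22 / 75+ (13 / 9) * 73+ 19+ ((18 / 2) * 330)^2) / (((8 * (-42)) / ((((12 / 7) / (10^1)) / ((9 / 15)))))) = -141766469 / 18900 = -7500.87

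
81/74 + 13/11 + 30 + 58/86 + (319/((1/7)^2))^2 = 8551975444667/35002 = 244328193.95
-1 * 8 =-8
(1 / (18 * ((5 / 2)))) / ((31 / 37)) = 37 / 1395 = 0.03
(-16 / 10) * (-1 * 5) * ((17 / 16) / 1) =17 / 2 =8.50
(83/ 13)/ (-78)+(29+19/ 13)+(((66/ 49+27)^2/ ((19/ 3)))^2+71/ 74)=629659629756386522/ 39039226607199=16128.90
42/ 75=0.56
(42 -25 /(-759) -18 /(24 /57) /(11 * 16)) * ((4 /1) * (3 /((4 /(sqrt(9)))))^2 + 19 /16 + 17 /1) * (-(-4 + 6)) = -416148565 /129536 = -3212.61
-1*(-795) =795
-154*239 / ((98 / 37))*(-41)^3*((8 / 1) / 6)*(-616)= -2359861656416 / 3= -786620552138.67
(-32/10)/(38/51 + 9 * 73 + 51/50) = -8160/1679851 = -0.00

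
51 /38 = 1.34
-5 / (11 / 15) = -75 / 11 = -6.82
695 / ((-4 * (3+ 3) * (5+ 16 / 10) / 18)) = -3475 / 44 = -78.98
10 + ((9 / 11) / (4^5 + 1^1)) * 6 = 112804 / 11275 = 10.00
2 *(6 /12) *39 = 39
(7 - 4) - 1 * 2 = 1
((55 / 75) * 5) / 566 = 11 / 1698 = 0.01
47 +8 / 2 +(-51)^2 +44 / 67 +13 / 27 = 4799527 / 1809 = 2653.14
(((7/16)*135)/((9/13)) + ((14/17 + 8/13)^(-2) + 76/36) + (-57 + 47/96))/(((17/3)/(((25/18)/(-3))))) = -634981375/247551552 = -2.57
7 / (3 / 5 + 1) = 35 / 8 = 4.38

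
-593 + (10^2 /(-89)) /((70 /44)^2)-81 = -2941250 /4361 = -674.44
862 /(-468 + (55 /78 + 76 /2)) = -67236 /33485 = -2.01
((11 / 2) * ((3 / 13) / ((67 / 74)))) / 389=1221 / 338819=0.00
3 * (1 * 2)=6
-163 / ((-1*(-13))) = -163 / 13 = -12.54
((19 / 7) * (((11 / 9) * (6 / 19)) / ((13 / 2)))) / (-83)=-44 / 22659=-0.00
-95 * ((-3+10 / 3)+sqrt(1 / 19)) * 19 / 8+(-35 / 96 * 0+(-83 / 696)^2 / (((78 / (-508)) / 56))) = -189855227 / 2361528-95 * sqrt(19) / 8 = -132.16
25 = 25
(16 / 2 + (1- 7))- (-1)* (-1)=1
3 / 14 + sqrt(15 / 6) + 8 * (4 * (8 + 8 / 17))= sqrt(10) / 2 + 64563 / 238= 272.85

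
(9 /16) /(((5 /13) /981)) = 1434.71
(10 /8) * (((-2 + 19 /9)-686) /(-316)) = 30865 /11376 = 2.71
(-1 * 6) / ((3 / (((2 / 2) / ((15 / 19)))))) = -38 / 15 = -2.53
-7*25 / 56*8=-25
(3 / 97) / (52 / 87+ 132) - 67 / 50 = -37479707 / 27974800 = -1.34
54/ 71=0.76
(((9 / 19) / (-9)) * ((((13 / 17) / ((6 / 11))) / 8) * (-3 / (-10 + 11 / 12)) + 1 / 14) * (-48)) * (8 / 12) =53672 / 246449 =0.22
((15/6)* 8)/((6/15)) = 50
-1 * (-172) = 172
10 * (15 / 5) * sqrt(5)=30 * sqrt(5)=67.08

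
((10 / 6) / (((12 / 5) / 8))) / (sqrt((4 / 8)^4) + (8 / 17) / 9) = 680 / 37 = 18.38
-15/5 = -3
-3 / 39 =-1 / 13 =-0.08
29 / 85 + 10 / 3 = 937 / 255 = 3.67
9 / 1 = 9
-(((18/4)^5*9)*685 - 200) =-364030685/32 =-11375958.91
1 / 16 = 0.06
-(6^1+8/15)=-98/15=-6.53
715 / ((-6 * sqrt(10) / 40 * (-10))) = 143 * sqrt(10) / 3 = 150.74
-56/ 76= -14/ 19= -0.74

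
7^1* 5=35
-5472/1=-5472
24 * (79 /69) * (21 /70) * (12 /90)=632 /575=1.10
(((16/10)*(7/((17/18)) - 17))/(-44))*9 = 2934/935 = 3.14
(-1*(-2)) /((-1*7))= -2 /7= -0.29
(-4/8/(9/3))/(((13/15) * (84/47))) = -0.11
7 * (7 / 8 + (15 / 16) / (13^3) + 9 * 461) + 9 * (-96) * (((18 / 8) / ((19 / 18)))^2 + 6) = 253028848667 / 12689872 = 19939.43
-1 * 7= -7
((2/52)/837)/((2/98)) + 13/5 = 283151/108810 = 2.60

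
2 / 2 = 1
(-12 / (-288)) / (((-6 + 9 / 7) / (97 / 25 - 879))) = 76573 / 9900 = 7.73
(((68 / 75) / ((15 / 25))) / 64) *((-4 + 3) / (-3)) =17 / 2160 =0.01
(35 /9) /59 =35 /531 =0.07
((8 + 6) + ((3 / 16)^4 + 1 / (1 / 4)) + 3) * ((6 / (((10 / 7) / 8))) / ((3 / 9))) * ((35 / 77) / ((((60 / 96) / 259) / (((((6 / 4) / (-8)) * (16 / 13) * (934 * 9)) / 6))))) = -94389674554287 / 732160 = -128919463.72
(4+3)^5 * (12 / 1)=201684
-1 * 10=-10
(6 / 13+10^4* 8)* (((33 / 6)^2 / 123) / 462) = 42.59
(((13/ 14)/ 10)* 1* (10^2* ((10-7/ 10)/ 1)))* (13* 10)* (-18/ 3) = -471510/ 7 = -67358.57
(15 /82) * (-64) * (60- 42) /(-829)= 8640 /33989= 0.25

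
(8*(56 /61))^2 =53.94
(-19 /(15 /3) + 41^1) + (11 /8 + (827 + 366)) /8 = 59679 /320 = 186.50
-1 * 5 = -5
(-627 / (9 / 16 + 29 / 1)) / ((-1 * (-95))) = -48 / 215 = -0.22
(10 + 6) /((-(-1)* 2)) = 8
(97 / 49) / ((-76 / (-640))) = 15520 / 931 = 16.67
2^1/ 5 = 2/ 5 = 0.40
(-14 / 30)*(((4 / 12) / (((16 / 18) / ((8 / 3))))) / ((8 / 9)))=-21 / 40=-0.52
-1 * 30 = -30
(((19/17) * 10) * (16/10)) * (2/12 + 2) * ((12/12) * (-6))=-3952/17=-232.47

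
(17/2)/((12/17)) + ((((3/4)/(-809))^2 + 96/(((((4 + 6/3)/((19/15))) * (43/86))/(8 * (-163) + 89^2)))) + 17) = 42133618891361/157075440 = 268238.11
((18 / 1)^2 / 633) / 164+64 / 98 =0.66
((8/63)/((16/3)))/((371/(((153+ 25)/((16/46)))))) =2047/62328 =0.03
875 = 875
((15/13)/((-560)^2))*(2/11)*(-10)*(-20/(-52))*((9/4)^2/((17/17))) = -1215/93277184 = -0.00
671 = 671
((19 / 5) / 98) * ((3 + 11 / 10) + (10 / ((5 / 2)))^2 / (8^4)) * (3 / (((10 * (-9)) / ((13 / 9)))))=-432497 / 56448000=-0.01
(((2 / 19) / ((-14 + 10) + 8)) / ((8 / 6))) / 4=3 / 608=0.00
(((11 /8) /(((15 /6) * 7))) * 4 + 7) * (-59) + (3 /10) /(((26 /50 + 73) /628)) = -13798151 /32165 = -428.98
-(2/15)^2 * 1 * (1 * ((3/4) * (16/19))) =-16/1425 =-0.01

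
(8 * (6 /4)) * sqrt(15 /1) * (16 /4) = 48 * sqrt(15) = 185.90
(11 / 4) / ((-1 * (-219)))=11 / 876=0.01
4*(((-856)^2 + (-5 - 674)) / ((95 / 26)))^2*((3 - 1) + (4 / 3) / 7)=351712504504.18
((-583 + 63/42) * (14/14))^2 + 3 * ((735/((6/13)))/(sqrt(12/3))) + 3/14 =4767437/14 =340531.21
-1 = -1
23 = 23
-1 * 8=-8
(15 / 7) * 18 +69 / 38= 10743 / 266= 40.39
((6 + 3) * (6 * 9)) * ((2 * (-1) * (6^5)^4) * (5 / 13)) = -17768930018706063360 / 13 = -1366840770669697181.54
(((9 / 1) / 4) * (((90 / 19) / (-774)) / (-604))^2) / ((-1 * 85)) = -45 / 16558725357632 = -0.00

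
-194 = -194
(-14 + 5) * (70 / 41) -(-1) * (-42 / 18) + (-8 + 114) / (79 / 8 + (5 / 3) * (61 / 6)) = -3265051 / 237513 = -13.75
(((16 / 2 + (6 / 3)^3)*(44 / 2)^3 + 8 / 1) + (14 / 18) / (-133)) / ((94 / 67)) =1951997765 / 16074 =121438.21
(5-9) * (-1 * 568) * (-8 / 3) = -18176 / 3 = -6058.67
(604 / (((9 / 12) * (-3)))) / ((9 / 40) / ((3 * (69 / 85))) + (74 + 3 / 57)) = -8446336 / 2332899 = -3.62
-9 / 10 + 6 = 51 / 10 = 5.10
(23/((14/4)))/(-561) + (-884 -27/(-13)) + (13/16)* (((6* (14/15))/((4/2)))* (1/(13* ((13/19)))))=-1800423829/2042040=-881.68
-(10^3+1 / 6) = -6001 / 6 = -1000.17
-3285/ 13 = -252.69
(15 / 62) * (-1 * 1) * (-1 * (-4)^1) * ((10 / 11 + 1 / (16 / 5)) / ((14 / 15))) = -48375 / 38192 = -1.27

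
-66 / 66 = -1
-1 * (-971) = 971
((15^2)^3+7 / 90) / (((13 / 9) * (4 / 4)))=1025156257 / 130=7885817.36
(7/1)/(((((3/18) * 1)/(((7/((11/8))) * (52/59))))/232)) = 28374528/649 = 43720.38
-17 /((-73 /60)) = 1020 /73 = 13.97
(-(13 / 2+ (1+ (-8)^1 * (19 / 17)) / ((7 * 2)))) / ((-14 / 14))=5.93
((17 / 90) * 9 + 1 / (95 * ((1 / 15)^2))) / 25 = 773 / 4750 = 0.16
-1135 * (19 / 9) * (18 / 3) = -43130 / 3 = -14376.67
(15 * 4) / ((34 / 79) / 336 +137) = 796320 / 1818281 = 0.44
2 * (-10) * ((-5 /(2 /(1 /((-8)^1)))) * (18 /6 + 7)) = -125 /2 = -62.50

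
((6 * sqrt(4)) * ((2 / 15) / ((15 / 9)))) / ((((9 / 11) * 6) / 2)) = 88 / 225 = 0.39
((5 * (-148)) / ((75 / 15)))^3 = -3241792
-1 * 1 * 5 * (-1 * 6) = 30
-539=-539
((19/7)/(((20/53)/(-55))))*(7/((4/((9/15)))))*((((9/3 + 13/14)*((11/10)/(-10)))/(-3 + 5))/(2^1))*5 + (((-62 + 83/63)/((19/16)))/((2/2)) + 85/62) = 16591002371/94993920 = 174.65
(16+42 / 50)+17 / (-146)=16.72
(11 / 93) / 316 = 11 / 29388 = 0.00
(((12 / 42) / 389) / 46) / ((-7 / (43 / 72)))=-43 / 31565016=-0.00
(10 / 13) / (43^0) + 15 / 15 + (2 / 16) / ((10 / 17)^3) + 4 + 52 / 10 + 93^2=8660.58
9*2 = 18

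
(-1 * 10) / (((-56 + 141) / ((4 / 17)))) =-0.03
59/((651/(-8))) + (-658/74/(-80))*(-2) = -912739/963480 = -0.95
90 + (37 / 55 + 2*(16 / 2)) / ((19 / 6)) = 99552 / 1045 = 95.27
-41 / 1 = -41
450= 450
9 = 9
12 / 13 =0.92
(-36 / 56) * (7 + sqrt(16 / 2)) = -9 / 2 -9 * sqrt(2) / 7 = -6.32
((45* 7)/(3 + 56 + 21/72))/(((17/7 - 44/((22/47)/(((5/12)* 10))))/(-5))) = 396900/5815801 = 0.07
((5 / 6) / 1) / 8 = 0.10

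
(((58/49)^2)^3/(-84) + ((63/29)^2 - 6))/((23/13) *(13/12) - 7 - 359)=1284209340929572/356002100719741903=0.00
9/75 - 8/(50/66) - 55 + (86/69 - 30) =-162484/1725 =-94.19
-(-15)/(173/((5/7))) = 75/1211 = 0.06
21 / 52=0.40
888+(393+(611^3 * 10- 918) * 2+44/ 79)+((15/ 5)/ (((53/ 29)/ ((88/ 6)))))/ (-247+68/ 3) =12854985725109339/ 2817851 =4561982065.45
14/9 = 1.56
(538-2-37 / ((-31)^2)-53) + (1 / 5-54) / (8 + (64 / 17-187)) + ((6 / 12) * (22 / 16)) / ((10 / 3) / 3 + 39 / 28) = 483.54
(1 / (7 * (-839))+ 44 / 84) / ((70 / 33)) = 7249 / 29365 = 0.25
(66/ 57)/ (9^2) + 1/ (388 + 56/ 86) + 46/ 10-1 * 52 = -6093415811/ 128598840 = -47.38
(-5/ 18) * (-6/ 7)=0.24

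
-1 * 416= -416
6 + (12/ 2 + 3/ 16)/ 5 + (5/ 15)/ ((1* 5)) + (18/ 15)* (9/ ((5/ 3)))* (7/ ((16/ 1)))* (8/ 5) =71041/ 6000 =11.84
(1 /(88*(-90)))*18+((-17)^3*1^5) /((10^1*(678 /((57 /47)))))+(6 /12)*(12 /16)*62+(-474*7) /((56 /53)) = -1457197845 /467368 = -3117.88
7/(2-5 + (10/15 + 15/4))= 84/17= 4.94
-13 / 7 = -1.86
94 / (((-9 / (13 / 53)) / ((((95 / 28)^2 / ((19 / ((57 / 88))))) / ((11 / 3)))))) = -5514275 / 20111168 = -0.27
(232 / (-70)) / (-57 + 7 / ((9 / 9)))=58 / 875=0.07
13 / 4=3.25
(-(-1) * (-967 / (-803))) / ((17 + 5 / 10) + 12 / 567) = 365526 / 5318269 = 0.07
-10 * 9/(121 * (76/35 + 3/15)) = -3150/10043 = -0.31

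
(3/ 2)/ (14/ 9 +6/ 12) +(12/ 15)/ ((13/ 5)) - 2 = -463/ 481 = -0.96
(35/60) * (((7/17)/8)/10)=49/16320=0.00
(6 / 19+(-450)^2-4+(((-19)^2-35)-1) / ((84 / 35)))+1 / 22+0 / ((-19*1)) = 508200499 / 2508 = 202631.78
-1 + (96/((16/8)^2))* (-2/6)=-9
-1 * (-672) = 672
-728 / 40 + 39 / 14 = -1079 / 70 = -15.41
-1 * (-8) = 8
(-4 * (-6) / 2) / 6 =2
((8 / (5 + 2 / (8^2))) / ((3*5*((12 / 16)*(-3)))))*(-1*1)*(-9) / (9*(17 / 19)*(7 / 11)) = -214016 / 2586465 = -0.08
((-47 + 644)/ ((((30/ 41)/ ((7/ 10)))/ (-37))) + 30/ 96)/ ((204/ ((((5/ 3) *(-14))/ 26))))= 19722731/ 212160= 92.96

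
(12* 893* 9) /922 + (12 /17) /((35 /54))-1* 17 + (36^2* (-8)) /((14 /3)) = -585077317 /274295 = -2133.02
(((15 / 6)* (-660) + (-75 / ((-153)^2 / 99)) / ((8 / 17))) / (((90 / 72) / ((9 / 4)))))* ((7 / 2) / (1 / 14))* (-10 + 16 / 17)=1524612705 / 1156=1318869.12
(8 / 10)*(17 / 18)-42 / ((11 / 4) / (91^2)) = -62603986 / 495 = -126472.70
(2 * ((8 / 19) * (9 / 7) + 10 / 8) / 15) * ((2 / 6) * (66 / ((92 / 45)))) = 31449 / 12236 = 2.57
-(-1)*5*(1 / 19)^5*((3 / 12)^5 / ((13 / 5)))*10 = 125 / 16480914944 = 0.00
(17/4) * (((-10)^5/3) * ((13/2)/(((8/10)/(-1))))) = 1151041.67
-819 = -819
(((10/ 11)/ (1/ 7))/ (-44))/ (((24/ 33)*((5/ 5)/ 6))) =-105/ 88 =-1.19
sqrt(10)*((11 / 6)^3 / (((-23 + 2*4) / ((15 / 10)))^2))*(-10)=-1331*sqrt(10) / 2160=-1.95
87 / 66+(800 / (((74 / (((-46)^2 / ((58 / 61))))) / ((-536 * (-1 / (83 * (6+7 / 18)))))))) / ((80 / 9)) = 5362895735 / 1959298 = 2737.15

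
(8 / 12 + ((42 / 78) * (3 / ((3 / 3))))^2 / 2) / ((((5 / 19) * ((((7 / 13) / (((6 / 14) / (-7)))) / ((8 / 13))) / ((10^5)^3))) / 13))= -30384800000000000000 / 4459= -6814263287732675.49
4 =4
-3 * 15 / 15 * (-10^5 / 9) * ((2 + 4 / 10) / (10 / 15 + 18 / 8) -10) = -6424000 / 21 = -305904.76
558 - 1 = 557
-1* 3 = -3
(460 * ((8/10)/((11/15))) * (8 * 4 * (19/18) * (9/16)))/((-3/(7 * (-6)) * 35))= 41952/11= 3813.82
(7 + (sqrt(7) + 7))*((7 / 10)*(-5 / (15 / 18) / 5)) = -294 / 25- 21*sqrt(7) / 25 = -13.98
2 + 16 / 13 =42 / 13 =3.23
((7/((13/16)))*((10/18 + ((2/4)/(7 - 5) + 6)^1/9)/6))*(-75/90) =-175/117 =-1.50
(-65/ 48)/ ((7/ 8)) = -65/ 42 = -1.55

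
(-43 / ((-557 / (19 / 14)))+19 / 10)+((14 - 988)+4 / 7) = -18937907 / 19495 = -971.42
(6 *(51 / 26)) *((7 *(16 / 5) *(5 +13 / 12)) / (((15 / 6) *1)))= 208488 / 325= 641.50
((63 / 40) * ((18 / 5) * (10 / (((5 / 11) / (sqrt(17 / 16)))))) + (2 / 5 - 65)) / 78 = -323 / 390 + 2079 * sqrt(17) / 5200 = 0.82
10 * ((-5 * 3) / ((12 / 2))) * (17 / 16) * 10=-2125 / 8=-265.62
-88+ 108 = 20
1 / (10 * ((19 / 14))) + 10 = 957 / 95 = 10.07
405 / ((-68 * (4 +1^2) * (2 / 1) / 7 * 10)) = -567 / 1360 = -0.42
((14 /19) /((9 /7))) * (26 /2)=1274 /171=7.45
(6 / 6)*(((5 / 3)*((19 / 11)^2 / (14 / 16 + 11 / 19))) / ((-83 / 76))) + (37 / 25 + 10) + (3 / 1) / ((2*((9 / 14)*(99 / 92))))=15755918047 / 1498164525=10.52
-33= -33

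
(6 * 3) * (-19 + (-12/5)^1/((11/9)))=-20754/55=-377.35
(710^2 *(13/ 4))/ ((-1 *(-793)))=126025/ 61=2065.98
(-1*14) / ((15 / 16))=-224 / 15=-14.93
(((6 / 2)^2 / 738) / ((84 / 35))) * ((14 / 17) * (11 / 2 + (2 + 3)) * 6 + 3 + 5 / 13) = 30535 / 108732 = 0.28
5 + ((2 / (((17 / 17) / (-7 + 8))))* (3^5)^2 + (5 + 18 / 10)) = 590549 / 5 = 118109.80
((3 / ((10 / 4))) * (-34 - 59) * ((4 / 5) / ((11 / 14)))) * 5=-31248 / 55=-568.15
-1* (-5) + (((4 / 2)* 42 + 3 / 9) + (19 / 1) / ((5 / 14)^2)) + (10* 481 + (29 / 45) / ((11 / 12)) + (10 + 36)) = 5095.00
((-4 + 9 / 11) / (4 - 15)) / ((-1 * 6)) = -35 / 726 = -0.05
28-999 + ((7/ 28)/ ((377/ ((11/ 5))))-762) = -1733.00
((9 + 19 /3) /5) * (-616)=-28336 /15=-1889.07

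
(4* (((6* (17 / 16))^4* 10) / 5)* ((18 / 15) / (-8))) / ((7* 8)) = -20295603 / 573440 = -35.39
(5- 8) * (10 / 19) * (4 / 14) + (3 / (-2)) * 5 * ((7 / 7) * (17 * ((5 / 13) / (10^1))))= -37035 / 6916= -5.35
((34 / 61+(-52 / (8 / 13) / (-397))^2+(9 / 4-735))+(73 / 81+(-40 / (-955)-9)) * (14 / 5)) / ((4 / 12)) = -1122554342023591 / 495801663930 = -2264.12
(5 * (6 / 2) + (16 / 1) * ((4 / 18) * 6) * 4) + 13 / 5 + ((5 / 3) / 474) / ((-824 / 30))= 100508099 / 976440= 102.93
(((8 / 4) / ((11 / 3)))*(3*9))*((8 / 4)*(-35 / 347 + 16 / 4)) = 39852 / 347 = 114.85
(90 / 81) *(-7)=-70 / 9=-7.78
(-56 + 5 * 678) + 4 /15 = 50014 /15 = 3334.27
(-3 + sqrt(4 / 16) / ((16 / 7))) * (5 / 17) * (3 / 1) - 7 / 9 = -15823 / 4896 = -3.23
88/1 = 88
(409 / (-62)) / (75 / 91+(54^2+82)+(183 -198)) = -37219 / 16834736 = -0.00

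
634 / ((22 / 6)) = 1902 / 11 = 172.91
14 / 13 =1.08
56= 56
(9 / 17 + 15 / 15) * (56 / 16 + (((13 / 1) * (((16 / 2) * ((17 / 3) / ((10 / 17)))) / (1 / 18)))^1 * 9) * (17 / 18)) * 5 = 19927583 / 17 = 1172210.76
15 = 15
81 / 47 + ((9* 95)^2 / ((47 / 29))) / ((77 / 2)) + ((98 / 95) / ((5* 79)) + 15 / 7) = 1591564765712 / 135802975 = 11719.66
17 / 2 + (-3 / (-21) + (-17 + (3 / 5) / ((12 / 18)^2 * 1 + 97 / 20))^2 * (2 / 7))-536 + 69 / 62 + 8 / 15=-1313261526931 / 2956220295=-444.24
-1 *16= -16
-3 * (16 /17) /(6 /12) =-96 /17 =-5.65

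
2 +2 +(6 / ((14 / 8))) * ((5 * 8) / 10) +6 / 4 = 269 / 14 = 19.21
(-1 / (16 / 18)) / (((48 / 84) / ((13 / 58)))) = -0.44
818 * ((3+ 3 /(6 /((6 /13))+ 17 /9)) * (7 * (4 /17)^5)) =1257704448 /95130419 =13.22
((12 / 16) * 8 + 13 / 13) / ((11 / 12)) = 84 / 11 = 7.64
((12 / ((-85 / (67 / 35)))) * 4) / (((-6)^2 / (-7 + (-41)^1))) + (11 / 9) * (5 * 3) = 176489 / 8925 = 19.77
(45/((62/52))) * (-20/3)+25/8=-61625/248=-248.49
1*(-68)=-68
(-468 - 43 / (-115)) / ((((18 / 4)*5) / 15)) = -107554 / 345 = -311.75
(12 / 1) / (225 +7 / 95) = 570 / 10691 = 0.05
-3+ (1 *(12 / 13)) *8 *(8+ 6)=1305 / 13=100.38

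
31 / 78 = 0.40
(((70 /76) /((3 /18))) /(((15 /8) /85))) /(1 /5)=23800 /19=1252.63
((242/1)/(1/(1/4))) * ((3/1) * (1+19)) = 3630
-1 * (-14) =14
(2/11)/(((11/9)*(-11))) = -18/1331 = -0.01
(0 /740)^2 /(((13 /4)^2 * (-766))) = 0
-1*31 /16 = -31 /16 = -1.94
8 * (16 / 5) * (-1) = -128 / 5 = -25.60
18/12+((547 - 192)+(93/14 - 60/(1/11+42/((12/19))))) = 742958/2051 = 362.24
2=2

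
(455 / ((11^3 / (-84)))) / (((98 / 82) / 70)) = -1681.89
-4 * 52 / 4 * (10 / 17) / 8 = -65 / 17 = -3.82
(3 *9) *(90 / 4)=1215 / 2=607.50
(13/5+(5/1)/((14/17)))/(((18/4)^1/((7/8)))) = 1.69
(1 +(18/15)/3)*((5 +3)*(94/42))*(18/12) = 188/5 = 37.60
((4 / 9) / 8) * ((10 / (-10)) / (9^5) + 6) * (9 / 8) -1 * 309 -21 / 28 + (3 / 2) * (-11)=-307881487 / 944784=-325.88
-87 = -87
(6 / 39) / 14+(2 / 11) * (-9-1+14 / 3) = -2879 / 3003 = -0.96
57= 57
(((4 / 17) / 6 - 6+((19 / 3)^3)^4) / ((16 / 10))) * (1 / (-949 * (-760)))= 1980334398435371 / 548719209792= 3609.01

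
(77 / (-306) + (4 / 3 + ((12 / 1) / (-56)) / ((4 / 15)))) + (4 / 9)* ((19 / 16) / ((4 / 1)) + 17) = 136499 / 17136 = 7.97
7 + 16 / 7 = 65 / 7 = 9.29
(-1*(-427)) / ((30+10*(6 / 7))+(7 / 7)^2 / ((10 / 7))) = 29890 / 2749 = 10.87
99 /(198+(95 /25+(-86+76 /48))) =5940 /7043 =0.84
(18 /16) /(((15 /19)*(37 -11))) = 57 /1040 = 0.05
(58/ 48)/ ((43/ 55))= 1595/ 1032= 1.55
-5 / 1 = -5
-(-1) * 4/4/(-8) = -1/8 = -0.12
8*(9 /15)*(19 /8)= 57 /5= 11.40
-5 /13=-0.38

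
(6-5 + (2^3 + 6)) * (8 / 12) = 10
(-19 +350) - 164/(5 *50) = 41293/125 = 330.34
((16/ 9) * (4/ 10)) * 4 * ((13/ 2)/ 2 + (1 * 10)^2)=13216/ 45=293.69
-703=-703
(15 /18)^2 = 25 /36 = 0.69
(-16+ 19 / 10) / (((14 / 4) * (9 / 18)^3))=-1128 / 35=-32.23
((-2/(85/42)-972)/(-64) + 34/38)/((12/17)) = 103991/4560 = 22.81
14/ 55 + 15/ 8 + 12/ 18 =2.80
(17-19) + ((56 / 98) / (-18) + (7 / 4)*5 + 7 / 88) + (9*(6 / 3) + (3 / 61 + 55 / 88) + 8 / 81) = 9728569 / 380457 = 25.57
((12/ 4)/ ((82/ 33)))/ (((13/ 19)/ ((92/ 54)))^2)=4201318/ 561249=7.49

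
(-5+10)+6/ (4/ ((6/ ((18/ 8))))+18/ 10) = 75/ 11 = 6.82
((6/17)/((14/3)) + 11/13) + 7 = 12255/1547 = 7.92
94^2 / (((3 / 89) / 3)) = 786404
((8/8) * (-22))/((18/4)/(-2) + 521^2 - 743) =-0.00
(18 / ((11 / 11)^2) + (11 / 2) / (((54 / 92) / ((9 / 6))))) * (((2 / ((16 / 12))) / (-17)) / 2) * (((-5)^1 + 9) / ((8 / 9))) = -1731 / 272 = -6.36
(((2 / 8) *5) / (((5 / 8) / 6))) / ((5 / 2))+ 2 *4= 64 / 5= 12.80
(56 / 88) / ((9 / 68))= 4.81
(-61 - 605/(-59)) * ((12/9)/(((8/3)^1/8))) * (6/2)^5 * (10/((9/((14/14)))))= -3233520/59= -54805.42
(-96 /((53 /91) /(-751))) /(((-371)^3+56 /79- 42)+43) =-0.00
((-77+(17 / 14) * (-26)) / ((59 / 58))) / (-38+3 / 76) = 670016 / 238301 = 2.81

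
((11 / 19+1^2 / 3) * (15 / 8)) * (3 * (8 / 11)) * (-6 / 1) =-22.39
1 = 1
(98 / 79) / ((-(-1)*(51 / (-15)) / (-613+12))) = 294490 / 1343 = 219.28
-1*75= -75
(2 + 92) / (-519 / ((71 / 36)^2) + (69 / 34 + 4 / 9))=-144999324 / 202006907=-0.72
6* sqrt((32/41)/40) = 12* sqrt(205)/205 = 0.84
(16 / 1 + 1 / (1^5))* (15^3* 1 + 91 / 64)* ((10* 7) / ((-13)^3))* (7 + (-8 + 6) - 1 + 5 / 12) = -6814429685 / 843648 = -8077.34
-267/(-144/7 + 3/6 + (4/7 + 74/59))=31506/2153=14.63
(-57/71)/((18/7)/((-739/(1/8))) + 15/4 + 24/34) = -0.18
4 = 4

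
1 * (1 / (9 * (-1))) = -1 / 9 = -0.11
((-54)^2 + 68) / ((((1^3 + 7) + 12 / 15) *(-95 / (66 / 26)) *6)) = -1.51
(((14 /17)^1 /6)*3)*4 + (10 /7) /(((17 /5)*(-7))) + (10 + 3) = 12151 /833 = 14.59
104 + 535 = 639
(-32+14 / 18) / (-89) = 281 / 801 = 0.35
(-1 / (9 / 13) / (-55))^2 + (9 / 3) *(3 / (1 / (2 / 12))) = 735413 / 490050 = 1.50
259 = 259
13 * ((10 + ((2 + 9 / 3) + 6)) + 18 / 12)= 585 / 2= 292.50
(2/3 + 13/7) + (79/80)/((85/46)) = 218357/71400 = 3.06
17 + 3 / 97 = 1652 / 97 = 17.03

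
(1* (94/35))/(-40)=-47/700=-0.07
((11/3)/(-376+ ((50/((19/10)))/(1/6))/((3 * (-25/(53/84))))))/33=-133/451662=-0.00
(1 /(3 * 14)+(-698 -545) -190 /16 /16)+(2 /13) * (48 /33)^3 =-57823898749 /46510464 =-1243.24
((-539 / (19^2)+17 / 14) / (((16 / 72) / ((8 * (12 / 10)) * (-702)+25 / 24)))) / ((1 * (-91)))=-3417863433 / 36793120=-92.89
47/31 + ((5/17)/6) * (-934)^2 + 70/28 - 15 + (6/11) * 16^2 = 1491841771/34782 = 42891.20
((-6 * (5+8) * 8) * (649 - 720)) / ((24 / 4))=7384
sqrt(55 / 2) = sqrt(110) / 2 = 5.24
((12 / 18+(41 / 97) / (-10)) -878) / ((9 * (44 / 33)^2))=-2553163 / 46560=-54.84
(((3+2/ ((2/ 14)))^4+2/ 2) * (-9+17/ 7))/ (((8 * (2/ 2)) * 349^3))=-960503/ 595119686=-0.00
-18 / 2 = -9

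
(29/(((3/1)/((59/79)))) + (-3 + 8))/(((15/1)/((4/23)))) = 11584/81765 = 0.14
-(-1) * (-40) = -40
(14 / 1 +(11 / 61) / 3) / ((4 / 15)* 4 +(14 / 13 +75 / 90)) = 334490 / 70821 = 4.72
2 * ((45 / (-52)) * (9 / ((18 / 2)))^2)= -45 / 26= -1.73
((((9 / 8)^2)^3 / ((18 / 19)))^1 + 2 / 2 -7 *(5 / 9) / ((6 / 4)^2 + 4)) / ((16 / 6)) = 0.94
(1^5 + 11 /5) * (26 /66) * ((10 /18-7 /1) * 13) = -156832 /1485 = -105.61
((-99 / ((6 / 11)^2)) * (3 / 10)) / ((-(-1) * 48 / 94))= -62557 / 320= -195.49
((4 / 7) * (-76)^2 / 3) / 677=23104 / 14217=1.63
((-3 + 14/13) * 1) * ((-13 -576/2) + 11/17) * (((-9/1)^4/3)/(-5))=-55834110/221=-252643.03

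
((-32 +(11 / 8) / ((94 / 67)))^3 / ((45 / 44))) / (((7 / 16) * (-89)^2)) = -139626982734613 / 16579220777280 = -8.42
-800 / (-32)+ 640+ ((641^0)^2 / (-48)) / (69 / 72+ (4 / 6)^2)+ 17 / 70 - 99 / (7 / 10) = 1851631 / 3535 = 523.80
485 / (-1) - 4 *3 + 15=-482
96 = 96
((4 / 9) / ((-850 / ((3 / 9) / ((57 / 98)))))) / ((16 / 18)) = -49 / 145350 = -0.00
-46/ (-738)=23/ 369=0.06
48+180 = 228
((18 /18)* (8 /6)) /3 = 4 /9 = 0.44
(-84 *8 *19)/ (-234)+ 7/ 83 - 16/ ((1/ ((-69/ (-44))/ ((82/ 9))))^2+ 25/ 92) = 9205401159719/ 169909582947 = 54.18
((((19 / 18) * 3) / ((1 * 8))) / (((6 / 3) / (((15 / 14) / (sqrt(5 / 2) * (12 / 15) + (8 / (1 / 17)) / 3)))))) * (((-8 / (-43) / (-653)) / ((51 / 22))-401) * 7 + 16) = -1898477231225 / 145304556992 + 1139086338735 * sqrt(10) / 9880709875456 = -12.70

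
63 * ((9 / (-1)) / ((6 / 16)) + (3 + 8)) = -819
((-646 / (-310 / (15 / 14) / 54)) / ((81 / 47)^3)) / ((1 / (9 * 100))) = 21198.68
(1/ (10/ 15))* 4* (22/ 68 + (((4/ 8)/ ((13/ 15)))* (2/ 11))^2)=697767/ 347633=2.01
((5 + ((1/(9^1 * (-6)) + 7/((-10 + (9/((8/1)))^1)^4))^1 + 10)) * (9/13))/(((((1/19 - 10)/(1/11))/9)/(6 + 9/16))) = -1953161830615/348851556768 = -5.60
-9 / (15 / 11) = -33 / 5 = -6.60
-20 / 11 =-1.82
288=288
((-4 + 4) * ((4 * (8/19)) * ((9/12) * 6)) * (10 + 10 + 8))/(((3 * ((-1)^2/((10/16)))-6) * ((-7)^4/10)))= 0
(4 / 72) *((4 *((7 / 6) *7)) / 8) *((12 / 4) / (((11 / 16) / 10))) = 980 / 99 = 9.90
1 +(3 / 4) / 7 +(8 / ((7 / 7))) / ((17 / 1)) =751 / 476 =1.58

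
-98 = -98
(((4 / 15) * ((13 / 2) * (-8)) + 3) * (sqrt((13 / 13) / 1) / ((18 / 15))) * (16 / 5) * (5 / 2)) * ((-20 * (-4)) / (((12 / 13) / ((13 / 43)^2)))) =-573.86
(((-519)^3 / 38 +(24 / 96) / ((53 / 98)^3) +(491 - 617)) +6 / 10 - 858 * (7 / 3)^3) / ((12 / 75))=-4696902984693565 / 203663736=-23062048.63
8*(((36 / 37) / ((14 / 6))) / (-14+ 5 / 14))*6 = -10368 / 7067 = -1.47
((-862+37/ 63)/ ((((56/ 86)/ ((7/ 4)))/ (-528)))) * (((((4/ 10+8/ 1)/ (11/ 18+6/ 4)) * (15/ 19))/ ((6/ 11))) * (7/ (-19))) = -17788781241/ 6859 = -2593494.86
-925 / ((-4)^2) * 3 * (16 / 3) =-925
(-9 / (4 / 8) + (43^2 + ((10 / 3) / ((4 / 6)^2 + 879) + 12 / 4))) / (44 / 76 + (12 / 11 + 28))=606774652 / 9816183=61.81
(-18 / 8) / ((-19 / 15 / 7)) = 945 / 76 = 12.43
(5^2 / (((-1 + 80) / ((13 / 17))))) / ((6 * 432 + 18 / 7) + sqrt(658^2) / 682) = 155155 / 1664123387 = 0.00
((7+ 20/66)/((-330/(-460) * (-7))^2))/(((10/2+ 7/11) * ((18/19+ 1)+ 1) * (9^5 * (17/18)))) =2422291/7749147065814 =0.00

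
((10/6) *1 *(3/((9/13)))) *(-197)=-12805/9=-1422.78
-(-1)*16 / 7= 16 / 7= 2.29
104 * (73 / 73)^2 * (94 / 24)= 1222 / 3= 407.33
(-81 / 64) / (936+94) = -81 / 65920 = -0.00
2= 2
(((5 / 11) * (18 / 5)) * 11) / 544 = 9 / 272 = 0.03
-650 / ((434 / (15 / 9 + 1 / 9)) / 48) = -83200 / 651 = -127.80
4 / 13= 0.31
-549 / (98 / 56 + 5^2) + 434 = 413.48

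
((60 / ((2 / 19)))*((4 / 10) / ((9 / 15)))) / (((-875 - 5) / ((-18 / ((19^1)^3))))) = 9 / 7942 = 0.00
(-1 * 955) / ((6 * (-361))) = 955 / 2166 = 0.44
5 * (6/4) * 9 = 135/2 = 67.50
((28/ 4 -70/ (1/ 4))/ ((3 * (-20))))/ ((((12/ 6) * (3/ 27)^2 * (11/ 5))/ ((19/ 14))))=20007/ 176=113.68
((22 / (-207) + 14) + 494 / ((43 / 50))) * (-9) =-5236568 / 989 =-5294.81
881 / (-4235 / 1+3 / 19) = -16739 / 80462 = -0.21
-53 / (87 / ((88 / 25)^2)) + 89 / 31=-7884017 / 1685625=-4.68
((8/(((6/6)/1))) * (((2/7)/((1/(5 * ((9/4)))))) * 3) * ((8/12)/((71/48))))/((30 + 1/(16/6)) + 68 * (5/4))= 138240/458731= 0.30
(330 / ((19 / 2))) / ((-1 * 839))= -660 / 15941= -0.04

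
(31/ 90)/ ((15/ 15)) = 31/ 90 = 0.34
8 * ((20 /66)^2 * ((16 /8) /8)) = 200 /1089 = 0.18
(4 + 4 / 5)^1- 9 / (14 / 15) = -339 / 70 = -4.84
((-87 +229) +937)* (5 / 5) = 1079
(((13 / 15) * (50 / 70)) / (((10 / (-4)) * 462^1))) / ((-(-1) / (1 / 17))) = -13 / 412335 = -0.00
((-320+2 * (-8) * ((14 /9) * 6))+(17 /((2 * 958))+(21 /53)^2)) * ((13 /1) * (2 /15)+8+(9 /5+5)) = -93932973830 /12109599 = -7756.90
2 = 2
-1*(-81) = 81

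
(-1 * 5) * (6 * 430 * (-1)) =12900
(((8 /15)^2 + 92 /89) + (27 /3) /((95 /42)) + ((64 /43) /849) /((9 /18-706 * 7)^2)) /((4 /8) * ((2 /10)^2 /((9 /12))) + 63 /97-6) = -232363809086654801078 /233537192181547645083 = -0.99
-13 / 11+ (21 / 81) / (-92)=-1.18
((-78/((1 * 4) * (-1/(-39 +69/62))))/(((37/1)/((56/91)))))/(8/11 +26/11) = -77517/19499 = -3.98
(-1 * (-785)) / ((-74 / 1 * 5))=-157 / 74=-2.12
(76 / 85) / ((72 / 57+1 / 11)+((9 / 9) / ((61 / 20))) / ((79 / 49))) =76544996 / 133330745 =0.57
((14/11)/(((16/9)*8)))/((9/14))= 49/352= 0.14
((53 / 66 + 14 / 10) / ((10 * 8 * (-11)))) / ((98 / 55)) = -727 / 517440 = -0.00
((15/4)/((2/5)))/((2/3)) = 225/16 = 14.06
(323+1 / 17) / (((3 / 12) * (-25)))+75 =9907 / 425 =23.31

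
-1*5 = -5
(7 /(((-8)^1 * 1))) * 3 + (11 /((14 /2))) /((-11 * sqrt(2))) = -21 /8-sqrt(2) /14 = -2.73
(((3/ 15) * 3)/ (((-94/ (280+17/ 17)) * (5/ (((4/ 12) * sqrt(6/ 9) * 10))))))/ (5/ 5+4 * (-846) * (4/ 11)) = 3091 * sqrt(6)/ 9535125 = 0.00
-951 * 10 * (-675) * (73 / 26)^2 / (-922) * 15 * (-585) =11545261846875 / 23972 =481614460.49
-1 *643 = -643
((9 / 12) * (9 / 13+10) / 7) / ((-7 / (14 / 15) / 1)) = -0.15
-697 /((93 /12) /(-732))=65832.77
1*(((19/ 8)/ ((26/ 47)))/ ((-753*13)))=-893/ 2036112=-0.00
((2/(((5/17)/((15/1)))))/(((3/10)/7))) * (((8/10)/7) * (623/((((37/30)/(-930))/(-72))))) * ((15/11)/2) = 6272786476.66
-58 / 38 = -29 / 19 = -1.53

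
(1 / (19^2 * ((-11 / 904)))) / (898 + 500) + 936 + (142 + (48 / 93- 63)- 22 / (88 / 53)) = 344970319801 / 344190396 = 1002.27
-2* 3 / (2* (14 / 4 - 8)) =2 / 3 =0.67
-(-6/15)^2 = -0.16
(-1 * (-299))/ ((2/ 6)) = 897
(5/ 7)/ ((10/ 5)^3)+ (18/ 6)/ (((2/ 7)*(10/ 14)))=14.79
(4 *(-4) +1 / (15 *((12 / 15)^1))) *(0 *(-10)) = 0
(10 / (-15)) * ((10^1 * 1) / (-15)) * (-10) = -4.44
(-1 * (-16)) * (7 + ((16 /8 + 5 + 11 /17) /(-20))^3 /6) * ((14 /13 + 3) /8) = 87374263 /1532856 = 57.00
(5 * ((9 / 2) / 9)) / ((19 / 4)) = 10 / 19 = 0.53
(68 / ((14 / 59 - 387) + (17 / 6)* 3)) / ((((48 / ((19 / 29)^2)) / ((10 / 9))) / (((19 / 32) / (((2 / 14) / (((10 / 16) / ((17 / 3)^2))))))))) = -14163835 / 98019316992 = -0.00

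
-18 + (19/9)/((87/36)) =-1490/87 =-17.13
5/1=5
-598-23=-621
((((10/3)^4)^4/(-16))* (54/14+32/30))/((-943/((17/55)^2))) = 67915000000000000/9376996375593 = 7242.72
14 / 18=7 / 9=0.78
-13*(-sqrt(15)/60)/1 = 13*sqrt(15)/60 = 0.84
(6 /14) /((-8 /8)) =-3 /7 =-0.43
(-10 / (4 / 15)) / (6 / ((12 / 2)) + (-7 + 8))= -75 / 4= -18.75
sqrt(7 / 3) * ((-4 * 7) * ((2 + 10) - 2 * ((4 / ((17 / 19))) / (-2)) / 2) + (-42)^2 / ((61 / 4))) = -293384 * sqrt(21) / 3111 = -432.16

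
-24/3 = -8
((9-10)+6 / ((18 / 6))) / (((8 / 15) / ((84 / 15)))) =21 / 2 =10.50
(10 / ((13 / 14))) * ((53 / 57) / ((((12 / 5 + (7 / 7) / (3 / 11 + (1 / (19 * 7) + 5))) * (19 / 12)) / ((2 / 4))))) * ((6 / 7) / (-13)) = -98262000 / 1220363027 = -0.08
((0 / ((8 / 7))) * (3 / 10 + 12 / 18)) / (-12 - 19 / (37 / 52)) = 0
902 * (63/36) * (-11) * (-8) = 138908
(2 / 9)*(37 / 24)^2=1369 / 2592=0.53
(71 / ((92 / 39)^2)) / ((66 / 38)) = 683943 / 93104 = 7.35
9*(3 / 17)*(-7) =-189 / 17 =-11.12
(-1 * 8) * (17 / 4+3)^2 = -841 / 2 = -420.50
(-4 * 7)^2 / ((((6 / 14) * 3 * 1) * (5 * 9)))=5488 / 405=13.55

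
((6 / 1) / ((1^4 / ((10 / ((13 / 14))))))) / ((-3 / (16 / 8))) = -43.08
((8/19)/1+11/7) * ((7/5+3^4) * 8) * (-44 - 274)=-55550784/133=-417675.07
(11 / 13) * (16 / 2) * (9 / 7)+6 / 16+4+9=16073 / 728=22.08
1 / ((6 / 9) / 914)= 1371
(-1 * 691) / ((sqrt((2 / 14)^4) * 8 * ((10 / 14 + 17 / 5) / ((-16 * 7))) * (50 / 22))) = 18250001 / 360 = 50694.45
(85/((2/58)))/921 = 2.68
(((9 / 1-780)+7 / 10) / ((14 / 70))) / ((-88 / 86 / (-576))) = -23848488 / 11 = -2168044.36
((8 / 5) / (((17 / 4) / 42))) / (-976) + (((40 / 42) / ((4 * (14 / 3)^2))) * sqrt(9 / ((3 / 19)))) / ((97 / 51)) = -84 / 5185 + 765 * sqrt(57) / 133084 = 0.03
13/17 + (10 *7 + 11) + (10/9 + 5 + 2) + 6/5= 69673/765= 91.08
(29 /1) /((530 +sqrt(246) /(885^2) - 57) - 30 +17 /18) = 31590732608763750 /483604490951399641 - 90854100 *sqrt(246) /483604490951399641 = 0.07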